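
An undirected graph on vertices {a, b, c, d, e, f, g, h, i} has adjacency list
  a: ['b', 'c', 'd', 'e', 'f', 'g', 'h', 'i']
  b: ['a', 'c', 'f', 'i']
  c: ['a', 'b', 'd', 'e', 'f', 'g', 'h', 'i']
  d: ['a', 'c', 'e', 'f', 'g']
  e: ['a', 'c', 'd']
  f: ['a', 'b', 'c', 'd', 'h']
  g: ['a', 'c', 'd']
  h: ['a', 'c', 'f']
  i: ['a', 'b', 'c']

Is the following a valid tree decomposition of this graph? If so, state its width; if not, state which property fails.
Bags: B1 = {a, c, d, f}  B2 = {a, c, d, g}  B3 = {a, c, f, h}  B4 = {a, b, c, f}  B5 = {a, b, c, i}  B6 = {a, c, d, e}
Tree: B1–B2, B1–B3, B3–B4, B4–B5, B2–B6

Yes; width 3.

Checking the three conditions: (i) the bags cover all of {a, b, c, d, e, f, g, h, i}; (ii) for each edge, some bag contains both endpoints; (iii) the bags containing any fixed vertex form a subtree. All hold, so the decomposition is valid with width 4 − 1 = 3.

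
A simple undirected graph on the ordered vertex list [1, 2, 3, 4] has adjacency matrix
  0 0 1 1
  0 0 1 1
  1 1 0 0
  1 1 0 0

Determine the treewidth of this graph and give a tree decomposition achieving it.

The largest bag has 3 vertices, giving width 2; this decomposition certifies tw(G) ≤ 2. The edges 1–4–2–3–1 form a cycle, so G is not a tree and its treewidth is at least 2. Hence tw(G) = 2 exactly.

Treewidth 2.
Bags: B1 = {1, 2, 4}  B2 = {1, 2, 3}
Tree: B1–B2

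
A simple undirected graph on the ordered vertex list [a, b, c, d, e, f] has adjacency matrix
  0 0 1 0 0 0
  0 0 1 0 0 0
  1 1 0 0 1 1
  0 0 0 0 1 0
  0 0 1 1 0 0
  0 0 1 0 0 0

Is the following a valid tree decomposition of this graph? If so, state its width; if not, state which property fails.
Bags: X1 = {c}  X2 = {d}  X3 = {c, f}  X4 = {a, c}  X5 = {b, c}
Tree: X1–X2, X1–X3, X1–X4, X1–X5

No — vertex e appears in no bag.

A tree decomposition must satisfy three properties: every vertex lies in some bag; for every edge, both endpoints lie together in some bag; and for every vertex, the bags containing it form a connected subtree. Here vertex e appears in no bag, so the decomposition is invalid.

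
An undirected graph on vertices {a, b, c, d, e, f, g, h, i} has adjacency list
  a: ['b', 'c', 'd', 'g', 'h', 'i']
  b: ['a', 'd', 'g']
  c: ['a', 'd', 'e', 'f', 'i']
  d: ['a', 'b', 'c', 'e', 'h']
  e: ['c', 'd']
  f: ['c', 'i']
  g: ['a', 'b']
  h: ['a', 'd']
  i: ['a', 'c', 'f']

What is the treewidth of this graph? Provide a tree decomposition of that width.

Every bag has size at most 3, so the width is 3 − 1 = 2 and tw(G) ≤ 2. Conversely, {a, d, h} is a clique of size 3, and the vertices of any clique must share a bag in every tree decomposition; so some bag has ≥ 3 vertices and tw(G) ≥ 2. The upper and lower bounds meet at 2, so that is the treewidth.

Treewidth 2.
One such decomposition:
Bags: B1 = {a, c, d}  B2 = {c, d, e}  B3 = {a, c, i}  B4 = {a, b, d}  B5 = {c, f, i}  B6 = {a, d, h}  B7 = {a, b, g}
Tree: B1–B2, B1–B3, B1–B4, B3–B5, B1–B6, B4–B7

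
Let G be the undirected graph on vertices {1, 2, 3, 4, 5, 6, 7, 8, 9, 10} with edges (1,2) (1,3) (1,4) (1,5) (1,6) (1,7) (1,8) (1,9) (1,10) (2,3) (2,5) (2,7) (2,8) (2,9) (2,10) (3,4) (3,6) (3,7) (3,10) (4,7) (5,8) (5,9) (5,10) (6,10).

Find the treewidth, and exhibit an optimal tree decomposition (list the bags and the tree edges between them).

Every bag has size at most 4, so the width is 4 − 1 = 3 and tw(G) ≤ 3. Conversely, {1, 2, 3, 10} is a clique of size 4, and the vertices of any clique must share a bag in every tree decomposition; so some bag has ≥ 4 vertices and tw(G) ≥ 3. Therefore the treewidth is 3.

Treewidth 3.
One optimal decomposition is:
Bags: B1 = {1, 2, 5, 8}  B2 = {1, 2, 5, 10}  B3 = {1, 2, 3, 10}  B4 = {1, 2, 3, 7}  B5 = {1, 3, 6, 10}  B6 = {1, 3, 4, 7}  B7 = {1, 2, 5, 9}
Tree: B1–B2, B2–B3, B3–B4, B3–B5, B4–B6, B2–B7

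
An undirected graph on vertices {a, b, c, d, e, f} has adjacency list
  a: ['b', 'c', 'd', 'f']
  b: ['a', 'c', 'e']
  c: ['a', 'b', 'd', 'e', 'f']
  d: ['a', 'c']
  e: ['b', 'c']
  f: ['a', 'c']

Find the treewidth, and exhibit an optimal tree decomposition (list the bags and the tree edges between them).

Treewidth 2.
Bags: B1 = {a, c, f}  B2 = {a, b, c}  B3 = {b, c, e}  B4 = {a, c, d}
Tree: B1–B2, B2–B3, B2–B4

Every bag has size at most 3, so the width is 3 − 1 = 2 and tw(G) ≤ 2. For the lower bound, the 3 vertices {b, c, e} are pairwise adjacent, and any tree decomposition puts a clique entirely inside one bag — forcing width ≥ 2. The upper and lower bounds meet at 2, so that is the treewidth.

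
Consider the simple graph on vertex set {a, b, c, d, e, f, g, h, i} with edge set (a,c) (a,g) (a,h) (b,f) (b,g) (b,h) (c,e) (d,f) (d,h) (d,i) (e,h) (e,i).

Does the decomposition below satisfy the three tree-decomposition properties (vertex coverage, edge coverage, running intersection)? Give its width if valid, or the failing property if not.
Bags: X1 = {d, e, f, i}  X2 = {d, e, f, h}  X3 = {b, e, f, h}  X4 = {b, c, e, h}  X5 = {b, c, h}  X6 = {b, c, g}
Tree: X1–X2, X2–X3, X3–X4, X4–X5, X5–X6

No — vertex a appears in no bag.

A tree decomposition must satisfy three properties: every vertex lies in some bag; for every edge, both endpoints lie together in some bag; and for every vertex, the bags containing it form a connected subtree. Here vertex a appears in no bag, so the decomposition is invalid.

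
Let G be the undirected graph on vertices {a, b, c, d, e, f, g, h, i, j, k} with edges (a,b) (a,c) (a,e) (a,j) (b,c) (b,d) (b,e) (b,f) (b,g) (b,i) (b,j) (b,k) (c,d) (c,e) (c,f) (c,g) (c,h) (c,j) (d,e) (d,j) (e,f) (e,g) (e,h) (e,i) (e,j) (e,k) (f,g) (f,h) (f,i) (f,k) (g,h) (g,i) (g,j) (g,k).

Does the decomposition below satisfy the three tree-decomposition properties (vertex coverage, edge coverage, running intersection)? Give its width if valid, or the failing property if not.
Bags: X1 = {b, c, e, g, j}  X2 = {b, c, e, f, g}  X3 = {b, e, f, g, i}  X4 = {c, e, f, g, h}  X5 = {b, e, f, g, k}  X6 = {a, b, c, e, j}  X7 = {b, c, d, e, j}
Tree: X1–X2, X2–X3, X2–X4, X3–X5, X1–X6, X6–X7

Vertex coverage: the bags together contain {a, b, c, d, e, f, g, h, i, j, k}, the full vertex set. Edge coverage: each edge of G has both endpoints in at least one bag. Running intersection: for every vertex, the bags containing it form a connected subtree. All three properties hold, so this is a valid tree decomposition of width max|bag| − 1 = 4, and hence tw(G) ≤ 4.

Yes; width 4.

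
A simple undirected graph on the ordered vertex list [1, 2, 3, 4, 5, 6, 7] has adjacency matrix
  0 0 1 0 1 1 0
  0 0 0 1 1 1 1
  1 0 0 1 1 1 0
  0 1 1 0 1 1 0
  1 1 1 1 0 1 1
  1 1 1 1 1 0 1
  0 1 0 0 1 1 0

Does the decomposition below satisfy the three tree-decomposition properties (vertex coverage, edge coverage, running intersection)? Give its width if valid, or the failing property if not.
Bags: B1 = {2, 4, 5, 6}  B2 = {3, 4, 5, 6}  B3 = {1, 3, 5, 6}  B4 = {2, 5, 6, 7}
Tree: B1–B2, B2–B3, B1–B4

Checking the three conditions: (i) the bags cover all of {1, 2, 3, 4, 5, 6, 7}; (ii) for each edge, some bag contains both endpoints; (iii) the bags containing any fixed vertex form a subtree. All hold, so the decomposition is valid with width 4 − 1 = 3.

Yes; width 3.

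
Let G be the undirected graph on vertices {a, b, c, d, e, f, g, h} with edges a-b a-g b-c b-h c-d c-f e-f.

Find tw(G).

1

A width-1 tree decomposition is:
Bags: B1 = {c, d}  B2 = {b, c}  B3 = {c, f}  B4 = {e, f}  B5 = {b, h}  B6 = {a, b}  B7 = {a, g}
Tree: B1–B2, B1–B3, B3–B4, B2–B5, B5–B6, B6–B7
The largest bag has 2 vertices, giving width 1; this decomposition certifies tw(G) ≤ 1. Since G has at least one edge (e.g. c–d), it is not an edgeless graph, so tw(G) ≥ 1. Therefore the treewidth is 1.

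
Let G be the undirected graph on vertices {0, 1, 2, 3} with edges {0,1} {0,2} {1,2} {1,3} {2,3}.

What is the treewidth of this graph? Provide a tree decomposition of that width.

Every bag has size at most 3, so the width is 3 − 1 = 2 and tw(G) ≤ 2. Conversely, {0, 1, 2} is a clique of size 3, and the vertices of any clique must share a bag in every tree decomposition; so some bag has ≥ 3 vertices and tw(G) ≥ 2. Hence tw(G) = 2 exactly.

Treewidth 2.
One optimal decomposition is:
Bags: B1 = {1, 2, 3}  B2 = {0, 1, 2}
Tree: B1–B2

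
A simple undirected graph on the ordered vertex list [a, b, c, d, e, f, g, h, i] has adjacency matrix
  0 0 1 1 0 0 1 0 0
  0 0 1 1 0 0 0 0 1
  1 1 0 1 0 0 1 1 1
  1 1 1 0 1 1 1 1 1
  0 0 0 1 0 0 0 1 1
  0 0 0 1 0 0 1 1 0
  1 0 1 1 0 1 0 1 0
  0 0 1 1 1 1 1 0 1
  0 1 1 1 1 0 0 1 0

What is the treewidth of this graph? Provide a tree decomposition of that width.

Treewidth 3.
One optimal decomposition is:
Bags: B1 = {c, d, h, i}  B2 = {c, d, g, h}  B3 = {d, e, h, i}  B4 = {d, f, g, h}  B5 = {a, c, d, g}  B6 = {b, c, d, i}
Tree: B1–B2, B1–B3, B2–B4, B2–B5, B1–B6

Each bag holds 4 vertices, so the decomposition has width 3, which upper-bounds the treewidth. Conversely, {c, d, g, h} is a clique of size 4, and the vertices of any clique must share a bag in every tree decomposition; so some bag has ≥ 4 vertices and tw(G) ≥ 3. Therefore the treewidth is 3.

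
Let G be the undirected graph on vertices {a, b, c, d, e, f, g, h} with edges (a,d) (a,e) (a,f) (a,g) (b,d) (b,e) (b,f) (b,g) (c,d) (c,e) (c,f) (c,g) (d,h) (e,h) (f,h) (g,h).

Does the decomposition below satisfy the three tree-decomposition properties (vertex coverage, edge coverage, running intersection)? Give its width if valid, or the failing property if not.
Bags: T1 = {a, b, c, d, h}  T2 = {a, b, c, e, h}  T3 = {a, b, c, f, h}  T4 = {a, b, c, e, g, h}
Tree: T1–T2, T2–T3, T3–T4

A tree decomposition must satisfy three properties: every vertex lies in some bag; for every edge, both endpoints lie together in some bag; and for every vertex, the bags containing it form a connected subtree. Here bags containing vertex e are not connected in the tree, so the decomposition is invalid.

No — bags containing vertex e are not connected in the tree.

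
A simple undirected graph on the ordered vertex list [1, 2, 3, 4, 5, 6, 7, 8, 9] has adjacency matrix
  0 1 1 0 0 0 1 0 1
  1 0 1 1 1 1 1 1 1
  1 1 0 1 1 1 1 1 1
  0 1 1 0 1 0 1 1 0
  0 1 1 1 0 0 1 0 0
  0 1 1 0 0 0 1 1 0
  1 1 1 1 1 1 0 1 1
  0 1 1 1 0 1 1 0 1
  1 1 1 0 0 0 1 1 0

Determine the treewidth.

4

A width-4 tree decomposition is:
Bags: B1 = {2, 3, 4, 5, 7}  B2 = {2, 3, 4, 7, 8}  B3 = {2, 3, 7, 8, 9}  B4 = {1, 2, 3, 7, 9}  B5 = {2, 3, 6, 7, 8}
Tree: B1–B2, B2–B3, B3–B4, B2–B5
The largest bag has 5 vertices, giving width 4; this decomposition certifies tw(G) ≤ 4. Conversely, {2, 3, 7, 8, 9} is a clique of size 5, and the vertices of any clique must share a bag in every tree decomposition; so some bag has ≥ 5 vertices and tw(G) ≥ 4. Hence tw(G) = 4 exactly.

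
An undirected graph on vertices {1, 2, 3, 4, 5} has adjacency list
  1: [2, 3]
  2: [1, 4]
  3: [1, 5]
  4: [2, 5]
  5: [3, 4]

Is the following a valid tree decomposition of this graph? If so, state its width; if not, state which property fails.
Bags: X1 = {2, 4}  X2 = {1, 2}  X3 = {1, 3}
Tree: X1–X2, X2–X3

A tree decomposition must satisfy three properties: every vertex lies in some bag; for every edge, both endpoints lie together in some bag; and for every vertex, the bags containing it form a connected subtree. Here vertex 5 appears in no bag, so the decomposition is invalid.

No — vertex 5 appears in no bag.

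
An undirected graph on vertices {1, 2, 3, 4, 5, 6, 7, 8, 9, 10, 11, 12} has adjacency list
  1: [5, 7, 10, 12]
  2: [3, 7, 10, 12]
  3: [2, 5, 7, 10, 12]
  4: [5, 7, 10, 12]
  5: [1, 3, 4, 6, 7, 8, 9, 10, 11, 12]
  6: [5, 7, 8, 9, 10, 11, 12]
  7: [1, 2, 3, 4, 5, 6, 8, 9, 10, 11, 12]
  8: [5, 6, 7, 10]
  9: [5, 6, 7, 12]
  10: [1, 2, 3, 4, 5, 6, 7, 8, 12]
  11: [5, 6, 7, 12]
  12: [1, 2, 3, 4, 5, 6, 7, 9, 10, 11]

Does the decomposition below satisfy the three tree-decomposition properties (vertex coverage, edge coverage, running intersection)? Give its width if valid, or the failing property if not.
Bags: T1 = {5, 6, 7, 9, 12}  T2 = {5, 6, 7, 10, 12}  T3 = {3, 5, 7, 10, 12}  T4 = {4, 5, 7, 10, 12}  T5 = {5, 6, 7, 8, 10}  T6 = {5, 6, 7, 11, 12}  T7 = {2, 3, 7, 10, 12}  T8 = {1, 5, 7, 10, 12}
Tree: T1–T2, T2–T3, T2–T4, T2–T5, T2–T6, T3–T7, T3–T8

Yes; width 4.

Every vertex of G appears in some bag (union = {1, 2, 3, 4, 5, 6, 7, 8, 9, 10, 11, 12}); every edge is covered by a bag; and for each vertex v the set of bags containing v is connected in the bag tree. The decomposition is therefore valid. The largest bag has 5 vertices, so the width is 4.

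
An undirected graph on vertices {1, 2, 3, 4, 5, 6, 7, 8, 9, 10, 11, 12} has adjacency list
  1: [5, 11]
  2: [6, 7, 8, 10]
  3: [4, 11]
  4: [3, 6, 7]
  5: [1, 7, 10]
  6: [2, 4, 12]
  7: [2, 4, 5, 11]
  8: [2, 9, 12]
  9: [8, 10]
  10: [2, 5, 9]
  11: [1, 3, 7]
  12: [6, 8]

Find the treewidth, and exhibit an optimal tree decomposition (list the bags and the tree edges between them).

Each bag holds 4 vertices, so the decomposition has width 3, which upper-bounds the treewidth. For the lower bound: the 4 vertex sets {1,3,11}, {5}, {7}, {2,4,6,10} are disjoint, each induces a connected subgraph, and every pair is joined by at least one edge of G. Contracting each set to a single vertex therefore yields K_{4} as a minor, and since treewidth is minor-monotone, tw(G) ≥ tw(K_{4}) = 3. Hence tw(G) = 3 exactly.

Treewidth 3.
Bags: B1 = {1, 3, 5, 11}  B2 = {3, 5, 7, 11}  B3 = {3, 4, 5, 7}  B4 = {4, 5, 7, 10}  B5 = {2, 4, 7, 10}  B6 = {2, 4, 6, 10}  B7 = {2, 6, 9, 10}  B8 = {2, 6, 8, 9}  B9 = {6, 8, 9, 12}
Tree: B1–B2, B2–B3, B3–B4, B4–B5, B5–B6, B6–B7, B7–B8, B8–B9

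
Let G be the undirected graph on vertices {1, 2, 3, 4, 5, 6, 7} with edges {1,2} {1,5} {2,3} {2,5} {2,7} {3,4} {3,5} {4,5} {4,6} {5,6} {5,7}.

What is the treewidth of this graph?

A width-2 tree decomposition is:
Bags: B1 = {2, 5, 7}  B2 = {1, 2, 5}  B3 = {2, 3, 5}  B4 = {3, 4, 5}  B5 = {4, 5, 6}
Tree: B1–B2, B2–B3, B3–B4, B4–B5
The largest bag has 3 vertices, giving width 2; this decomposition certifies tw(G) ≤ 2. For the lower bound, the 3 vertices {1, 2, 5} are pairwise adjacent, and any tree decomposition puts a clique entirely inside one bag — forcing width ≥ 2. Hence tw(G) = 2 exactly.

2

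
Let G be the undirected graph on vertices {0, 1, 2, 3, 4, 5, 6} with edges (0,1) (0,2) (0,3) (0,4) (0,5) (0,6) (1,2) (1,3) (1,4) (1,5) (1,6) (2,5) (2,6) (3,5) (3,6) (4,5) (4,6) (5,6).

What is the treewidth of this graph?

4

A width-4 tree decomposition is:
Bags: B1 = {0, 1, 2, 5, 6}  B2 = {0, 1, 4, 5, 6}  B3 = {0, 1, 3, 5, 6}
Tree: B1–B2, B2–B3
Each bag holds 5 vertices, so the decomposition has width 4, which upper-bounds the treewidth. For the lower bound, the 5 vertices {0, 1, 2, 5, 6} are pairwise adjacent, and any tree decomposition puts a clique entirely inside one bag — forcing width ≥ 4. Combining the bounds, tw(G) = 4.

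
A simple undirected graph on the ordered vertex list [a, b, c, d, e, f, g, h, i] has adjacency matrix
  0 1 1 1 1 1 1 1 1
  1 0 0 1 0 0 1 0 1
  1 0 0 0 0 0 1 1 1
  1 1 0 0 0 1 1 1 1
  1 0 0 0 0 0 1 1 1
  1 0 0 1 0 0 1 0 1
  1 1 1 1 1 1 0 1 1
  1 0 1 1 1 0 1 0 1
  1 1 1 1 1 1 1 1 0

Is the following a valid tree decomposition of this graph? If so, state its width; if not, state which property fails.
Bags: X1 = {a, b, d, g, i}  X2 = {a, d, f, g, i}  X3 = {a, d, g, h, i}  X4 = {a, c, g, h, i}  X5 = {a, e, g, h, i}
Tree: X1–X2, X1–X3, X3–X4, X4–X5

Yes; width 4.

Every vertex of G appears in some bag (union = {a, b, c, d, e, f, g, h, i}); every edge is covered by a bag; and for each vertex v the set of bags containing v is connected in the bag tree. The decomposition is therefore valid. The largest bag has 5 vertices, so the width is 4.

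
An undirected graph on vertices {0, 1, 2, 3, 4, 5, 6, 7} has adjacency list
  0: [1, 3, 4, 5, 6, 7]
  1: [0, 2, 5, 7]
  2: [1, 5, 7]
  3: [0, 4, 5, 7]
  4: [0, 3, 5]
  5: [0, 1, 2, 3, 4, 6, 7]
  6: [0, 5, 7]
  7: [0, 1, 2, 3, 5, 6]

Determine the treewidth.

A width-3 tree decomposition is:
Bags: B1 = {0, 3, 4, 5}  B2 = {0, 3, 5, 7}  B3 = {0, 1, 5, 7}  B4 = {0, 5, 6, 7}  B5 = {1, 2, 5, 7}
Tree: B1–B2, B2–B3, B3–B4, B3–B5
The largest bag has 4 vertices, giving width 3; this decomposition certifies tw(G) ≤ 3. Conversely, {0, 3, 4, 5} is a clique of size 4, and the vertices of any clique must share a bag in every tree decomposition; so some bag has ≥ 4 vertices and tw(G) ≥ 3. Therefore the treewidth is 3.

3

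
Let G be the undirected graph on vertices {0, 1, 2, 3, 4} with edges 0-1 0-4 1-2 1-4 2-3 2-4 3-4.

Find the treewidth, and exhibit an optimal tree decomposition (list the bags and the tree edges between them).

Treewidth 2.
Bags: B1 = {1, 2, 4}  B2 = {0, 1, 4}  B3 = {2, 3, 4}
Tree: B1–B2, B1–B3

The largest bag has 3 vertices, giving width 2; this decomposition certifies tw(G) ≤ 2. On the other hand G contains the 3-clique {0, 1, 4}. A clique must lie in a single bag of any decomposition, so no decomposition can have width below 2. Therefore the treewidth is 2.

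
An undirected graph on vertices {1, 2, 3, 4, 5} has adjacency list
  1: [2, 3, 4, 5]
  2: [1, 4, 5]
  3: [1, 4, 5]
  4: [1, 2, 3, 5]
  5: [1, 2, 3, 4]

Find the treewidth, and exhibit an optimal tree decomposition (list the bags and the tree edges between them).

Treewidth 3.
One such decomposition:
Bags: B1 = {1, 2, 4, 5}  B2 = {1, 3, 4, 5}
Tree: B1–B2

The largest bag has 4 vertices, giving width 3; this decomposition certifies tw(G) ≤ 3. On the other hand G contains the 4-clique {1, 2, 4, 5}. A clique must lie in a single bag of any decomposition, so no decomposition can have width below 3. The upper and lower bounds meet at 3, so that is the treewidth.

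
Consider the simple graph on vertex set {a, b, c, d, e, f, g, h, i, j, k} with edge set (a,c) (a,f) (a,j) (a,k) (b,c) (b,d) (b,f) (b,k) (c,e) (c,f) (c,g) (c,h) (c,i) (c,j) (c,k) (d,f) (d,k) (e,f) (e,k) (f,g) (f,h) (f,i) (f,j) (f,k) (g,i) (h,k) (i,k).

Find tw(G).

3

A width-3 tree decomposition is:
Bags: B1 = {a, c, f, k}  B2 = {a, c, f, j}  B3 = {c, f, i, k}  B4 = {b, c, f, k}  B5 = {c, f, h, k}  B6 = {b, d, f, k}  B7 = {c, f, g, i}  B8 = {c, e, f, k}
Tree: B1–B2, B1–B3, B3–B4, B3–B5, B4–B6, B3–B7, B3–B8
Each bag holds 4 vertices, so the decomposition has width 3, which upper-bounds the treewidth. Conversely, {b, d, f, k} is a clique of size 4, and the vertices of any clique must share a bag in every tree decomposition; so some bag has ≥ 4 vertices and tw(G) ≥ 3. Therefore the treewidth is 3.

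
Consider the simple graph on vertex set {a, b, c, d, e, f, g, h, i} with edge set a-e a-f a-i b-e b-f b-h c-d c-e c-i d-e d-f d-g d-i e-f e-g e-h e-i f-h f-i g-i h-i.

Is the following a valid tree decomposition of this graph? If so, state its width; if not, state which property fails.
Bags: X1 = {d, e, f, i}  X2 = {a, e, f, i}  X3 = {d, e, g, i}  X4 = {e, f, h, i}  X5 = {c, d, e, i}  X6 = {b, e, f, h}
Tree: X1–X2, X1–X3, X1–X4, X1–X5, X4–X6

Yes; width 3.

Checking the three conditions: (i) the bags cover all of {a, b, c, d, e, f, g, h, i}; (ii) for each edge, some bag contains both endpoints; (iii) the bags containing any fixed vertex form a subtree. All hold, so the decomposition is valid with width 4 − 1 = 3.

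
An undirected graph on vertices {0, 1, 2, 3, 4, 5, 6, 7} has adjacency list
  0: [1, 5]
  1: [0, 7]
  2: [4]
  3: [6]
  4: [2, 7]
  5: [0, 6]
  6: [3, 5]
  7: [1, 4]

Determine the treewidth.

1

A width-1 tree decomposition is:
Bags: B1 = {2, 4}  B2 = {4, 7}  B3 = {1, 7}  B4 = {0, 1}  B5 = {0, 5}  B6 = {5, 6}  B7 = {3, 6}
Tree: B1–B2, B2–B3, B3–B4, B4–B5, B5–B6, B6–B7
The largest bag has 2 vertices, giving width 1; this decomposition certifies tw(G) ≤ 1. Any graph with an edge has treewidth ≥ 1, and G has the edge 2–4. Hence tw(G) = 1 exactly.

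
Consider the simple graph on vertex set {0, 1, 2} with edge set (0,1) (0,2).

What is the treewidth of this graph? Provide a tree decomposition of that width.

The largest bag has 2 vertices, giving width 1; this decomposition certifies tw(G) ≤ 1. Any graph with an edge has treewidth ≥ 1, and G has the edge 1–0. Therefore the treewidth is 1.

Treewidth 1.
One optimal decomposition is:
Bags: B1 = {0, 1}  B2 = {0, 2}
Tree: B1–B2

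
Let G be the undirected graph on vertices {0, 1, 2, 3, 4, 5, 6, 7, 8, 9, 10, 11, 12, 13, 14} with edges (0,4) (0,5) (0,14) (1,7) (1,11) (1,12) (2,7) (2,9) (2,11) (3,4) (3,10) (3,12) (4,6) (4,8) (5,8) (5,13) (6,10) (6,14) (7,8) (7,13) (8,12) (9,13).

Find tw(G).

A width-3 tree decomposition is:
Bags: B1 = {0, 6, 10, 14}  B2 = {0, 4, 6, 10}  B3 = {0, 3, 4, 10}  B4 = {0, 3, 4, 5}  B5 = {3, 4, 5, 8}  B6 = {3, 5, 8, 12}  B7 = {5, 8, 12, 13}  B8 = {7, 8, 12, 13}  B9 = {1, 7, 12, 13}  B10 = {1, 7, 9, 13}  B11 = {1, 2, 7, 9}  B12 = {1, 2, 9, 11}
Tree: B1–B2, B2–B3, B3–B4, B4–B5, B5–B6, B6–B7, B7–B8, B8–B9, B9–B10, B10–B11, B11–B12
Each bag holds 4 vertices, so the decomposition has width 3, which upper-bounds the treewidth. For the lower bound: the 4 vertex sets {6,10,14}, {0}, {4}, {3,5,8,12} are disjoint, each induces a connected subgraph, and every pair is joined by at least one edge of G. Contracting each set to a single vertex therefore yields K_{4} as a minor, and since treewidth is minor-monotone, tw(G) ≥ tw(K_{4}) = 3. Combining the bounds, tw(G) = 3.

3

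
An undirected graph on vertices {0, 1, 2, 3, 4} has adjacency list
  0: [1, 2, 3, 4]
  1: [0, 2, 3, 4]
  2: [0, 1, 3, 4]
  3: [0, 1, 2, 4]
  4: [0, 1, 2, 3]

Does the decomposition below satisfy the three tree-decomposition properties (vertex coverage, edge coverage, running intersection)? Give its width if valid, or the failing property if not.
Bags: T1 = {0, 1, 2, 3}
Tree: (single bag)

No — vertex 4 appears in no bag.

A tree decomposition must satisfy three properties: every vertex lies in some bag; for every edge, both endpoints lie together in some bag; and for every vertex, the bags containing it form a connected subtree. Here vertex 4 appears in no bag, so the decomposition is invalid.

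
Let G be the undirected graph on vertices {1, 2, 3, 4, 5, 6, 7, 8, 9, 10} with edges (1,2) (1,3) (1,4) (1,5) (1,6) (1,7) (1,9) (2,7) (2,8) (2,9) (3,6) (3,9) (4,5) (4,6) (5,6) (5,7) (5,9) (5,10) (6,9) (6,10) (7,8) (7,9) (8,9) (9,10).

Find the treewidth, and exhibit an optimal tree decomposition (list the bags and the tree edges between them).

Each bag holds 4 vertices, so the decomposition has width 3, which upper-bounds the treewidth. On the other hand G contains the 4-clique {2, 7, 8, 9}. A clique must lie in a single bag of any decomposition, so no decomposition can have width below 3. Therefore the treewidth is 3.

Treewidth 3.
Bags: B1 = {1, 5, 6, 9}  B2 = {1, 5, 7, 9}  B3 = {1, 2, 7, 9}  B4 = {1, 4, 5, 6}  B5 = {5, 6, 9, 10}  B6 = {1, 3, 6, 9}  B7 = {2, 7, 8, 9}
Tree: B1–B2, B2–B3, B1–B4, B1–B5, B1–B6, B3–B7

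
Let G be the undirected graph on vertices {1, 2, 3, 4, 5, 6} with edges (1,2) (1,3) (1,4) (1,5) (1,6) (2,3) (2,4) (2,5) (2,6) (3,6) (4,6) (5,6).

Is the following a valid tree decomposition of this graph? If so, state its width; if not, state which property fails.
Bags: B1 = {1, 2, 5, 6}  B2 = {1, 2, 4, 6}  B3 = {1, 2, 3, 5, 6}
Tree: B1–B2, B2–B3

A tree decomposition must satisfy three properties: every vertex lies in some bag; for every edge, both endpoints lie together in some bag; and for every vertex, the bags containing it form a connected subtree. Here bags containing vertex 5 are not connected in the tree, so the decomposition is invalid.

No — bags containing vertex 5 are not connected in the tree.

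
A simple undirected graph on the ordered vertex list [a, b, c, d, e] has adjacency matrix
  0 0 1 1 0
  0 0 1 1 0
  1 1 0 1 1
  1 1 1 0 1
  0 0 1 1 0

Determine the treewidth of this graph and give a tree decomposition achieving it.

Every bag has size at most 3, so the width is 3 − 1 = 2 and tw(G) ≤ 2. On the other hand G contains the 3-clique {c, d, e}. A clique must lie in a single bag of any decomposition, so no decomposition can have width below 2. Combining the bounds, tw(G) = 2.

Treewidth 2.
One such decomposition:
Bags: B1 = {c, d, e}  B2 = {b, c, d}  B3 = {a, c, d}
Tree: B1–B2, B1–B3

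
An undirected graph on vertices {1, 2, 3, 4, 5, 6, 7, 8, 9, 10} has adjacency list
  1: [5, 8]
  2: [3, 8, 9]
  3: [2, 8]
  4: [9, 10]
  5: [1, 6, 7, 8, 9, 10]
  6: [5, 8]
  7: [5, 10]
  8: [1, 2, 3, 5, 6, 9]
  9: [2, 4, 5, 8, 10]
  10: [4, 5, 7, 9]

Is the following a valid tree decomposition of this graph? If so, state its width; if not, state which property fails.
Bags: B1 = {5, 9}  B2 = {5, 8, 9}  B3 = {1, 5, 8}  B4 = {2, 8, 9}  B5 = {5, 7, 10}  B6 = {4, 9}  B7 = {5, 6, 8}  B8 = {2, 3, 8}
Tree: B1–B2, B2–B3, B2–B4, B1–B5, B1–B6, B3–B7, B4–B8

A tree decomposition must satisfy three properties: every vertex lies in some bag; for every edge, both endpoints lie together in some bag; and for every vertex, the bags containing it form a connected subtree. Here edge (10,9) lies in no bag, so the decomposition is invalid.

No — edge (10,9) lies in no bag.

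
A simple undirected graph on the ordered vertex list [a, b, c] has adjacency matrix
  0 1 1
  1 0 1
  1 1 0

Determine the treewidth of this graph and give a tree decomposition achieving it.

A single bag containing all 3 vertices is trivially a valid decomposition of width 2. For the lower bound, the 3 vertices {a, b, c} are pairwise adjacent, and any tree decomposition puts a clique entirely inside one bag — forcing width ≥ 2. Therefore the treewidth is 2.

Treewidth 2.
Bags: B1 = {a, b, c}
Tree: (single bag)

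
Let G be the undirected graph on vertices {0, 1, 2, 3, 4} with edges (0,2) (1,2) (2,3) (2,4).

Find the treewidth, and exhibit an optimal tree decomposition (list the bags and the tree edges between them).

Every bag has size at most 2, so the width is 2 − 1 = 1 and tw(G) ≤ 1. Since G has at least one edge (e.g. 2–0), it is not an edgeless graph, so tw(G) ≥ 1. Therefore the treewidth is 1.

Treewidth 1.
One optimal decomposition is:
Bags: B1 = {0, 2}  B2 = {2, 3}  B3 = {2, 4}  B4 = {1, 2}
Tree: B1–B2, B1–B3, B3–B4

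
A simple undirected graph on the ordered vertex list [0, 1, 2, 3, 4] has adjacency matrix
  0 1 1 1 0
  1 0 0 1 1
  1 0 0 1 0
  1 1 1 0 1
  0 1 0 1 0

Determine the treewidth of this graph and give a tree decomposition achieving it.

Treewidth 2.
One optimal decomposition is:
Bags: B1 = {0, 1, 3}  B2 = {1, 3, 4}  B3 = {0, 2, 3}
Tree: B1–B2, B1–B3

Each bag holds 3 vertices, so the decomposition has width 2, which upper-bounds the treewidth. On the other hand G contains the 3-clique {0, 1, 3}. A clique must lie in a single bag of any decomposition, so no decomposition can have width below 2. Combining the bounds, tw(G) = 2.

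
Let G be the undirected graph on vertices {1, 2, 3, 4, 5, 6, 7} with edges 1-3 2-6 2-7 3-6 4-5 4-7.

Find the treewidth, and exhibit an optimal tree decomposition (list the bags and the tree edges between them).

The largest bag has 2 vertices, giving width 1; this decomposition certifies tw(G) ≤ 1. Since G has at least one edge (e.g. 1–3), it is not an edgeless graph, so tw(G) ≥ 1. Therefore the treewidth is 1.

Treewidth 1.
One such decomposition:
Bags: B1 = {1, 3}  B2 = {3, 6}  B3 = {2, 6}  B4 = {2, 7}  B5 = {4, 7}  B6 = {4, 5}
Tree: B1–B2, B2–B3, B3–B4, B4–B5, B5–B6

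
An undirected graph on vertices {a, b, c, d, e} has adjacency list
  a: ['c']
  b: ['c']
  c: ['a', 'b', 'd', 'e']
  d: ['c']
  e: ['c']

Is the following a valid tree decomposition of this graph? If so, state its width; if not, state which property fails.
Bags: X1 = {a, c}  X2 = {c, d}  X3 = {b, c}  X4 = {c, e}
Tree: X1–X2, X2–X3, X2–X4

Checking the three conditions: (i) the bags cover all of {a, b, c, d, e}; (ii) for each edge, some bag contains both endpoints; (iii) the bags containing any fixed vertex form a subtree. All hold, so the decomposition is valid with width 2 − 1 = 1.

Yes; width 1.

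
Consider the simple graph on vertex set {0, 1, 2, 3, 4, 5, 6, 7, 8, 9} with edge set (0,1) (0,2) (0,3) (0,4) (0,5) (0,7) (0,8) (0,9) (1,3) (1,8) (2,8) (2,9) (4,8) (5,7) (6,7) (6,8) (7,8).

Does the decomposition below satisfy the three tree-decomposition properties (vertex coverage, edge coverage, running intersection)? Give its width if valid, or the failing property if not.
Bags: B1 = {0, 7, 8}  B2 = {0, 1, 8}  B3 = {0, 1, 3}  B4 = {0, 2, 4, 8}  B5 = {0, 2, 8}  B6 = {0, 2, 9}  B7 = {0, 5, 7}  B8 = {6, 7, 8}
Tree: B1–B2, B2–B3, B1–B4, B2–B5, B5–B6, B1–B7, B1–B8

A tree decomposition must satisfy three properties: every vertex lies in some bag; for every edge, both endpoints lie together in some bag; and for every vertex, the bags containing it form a connected subtree. Here bags containing vertex 2 are not connected in the tree, so the decomposition is invalid.

No — bags containing vertex 2 are not connected in the tree.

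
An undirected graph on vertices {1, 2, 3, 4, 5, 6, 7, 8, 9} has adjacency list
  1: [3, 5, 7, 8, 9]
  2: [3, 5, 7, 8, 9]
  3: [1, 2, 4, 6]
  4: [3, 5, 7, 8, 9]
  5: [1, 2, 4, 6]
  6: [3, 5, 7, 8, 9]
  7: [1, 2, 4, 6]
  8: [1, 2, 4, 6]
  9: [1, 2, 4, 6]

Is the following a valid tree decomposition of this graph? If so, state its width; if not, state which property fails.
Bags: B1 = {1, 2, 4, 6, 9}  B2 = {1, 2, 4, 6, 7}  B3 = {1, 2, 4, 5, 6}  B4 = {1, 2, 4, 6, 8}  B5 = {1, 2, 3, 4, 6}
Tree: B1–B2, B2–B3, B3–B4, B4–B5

Every vertex of G appears in some bag (union = {1, 2, 3, 4, 5, 6, 7, 8, 9}); every edge is covered by a bag; and for each vertex v the set of bags containing v is connected in the bag tree. The decomposition is therefore valid. The largest bag has 5 vertices, so the width is 4.

Yes; width 4.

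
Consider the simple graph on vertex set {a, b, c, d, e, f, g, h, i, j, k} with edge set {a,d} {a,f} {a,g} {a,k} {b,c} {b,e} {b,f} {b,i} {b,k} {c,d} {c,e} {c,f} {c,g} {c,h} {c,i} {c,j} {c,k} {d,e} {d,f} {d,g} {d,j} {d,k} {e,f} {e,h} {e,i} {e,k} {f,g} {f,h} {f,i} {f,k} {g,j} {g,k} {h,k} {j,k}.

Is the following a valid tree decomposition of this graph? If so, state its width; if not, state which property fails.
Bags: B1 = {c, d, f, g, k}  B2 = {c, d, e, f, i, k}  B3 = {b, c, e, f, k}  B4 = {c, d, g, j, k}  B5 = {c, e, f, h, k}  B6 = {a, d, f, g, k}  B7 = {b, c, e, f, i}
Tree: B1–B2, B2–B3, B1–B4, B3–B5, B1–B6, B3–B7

A tree decomposition must satisfy three properties: every vertex lies in some bag; for every edge, both endpoints lie together in some bag; and for every vertex, the bags containing it form a connected subtree. Here bags containing vertex i are not connected in the tree, so the decomposition is invalid.

No — bags containing vertex i are not connected in the tree.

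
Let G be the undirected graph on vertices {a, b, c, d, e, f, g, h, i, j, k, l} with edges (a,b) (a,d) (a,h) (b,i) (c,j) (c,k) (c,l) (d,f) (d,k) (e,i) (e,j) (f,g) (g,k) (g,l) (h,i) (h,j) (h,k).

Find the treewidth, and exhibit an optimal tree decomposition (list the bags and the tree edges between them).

Every bag has size at most 4, so the width is 4 − 1 = 3 and tw(G) ≤ 3. For the lower bound: the 4 vertex sets {f,g,l}, {d}, {k}, {a,c,h,j} are disjoint, each induces a connected subgraph, and every pair is joined by at least one edge of G. Contracting each set to a single vertex therefore yields K_{4} as a minor, and since treewidth is minor-monotone, tw(G) ≥ tw(K_{4}) = 3. The upper and lower bounds meet at 3, so that is the treewidth.

Treewidth 3.
One such decomposition:
Bags: B1 = {d, f, g, l}  B2 = {d, g, k, l}  B3 = {c, d, k, l}  B4 = {a, c, d, k}  B5 = {a, c, h, k}  B6 = {a, c, h, j}  B7 = {a, b, h, j}  B8 = {b, h, i, j}  B9 = {b, e, i, j}
Tree: B1–B2, B2–B3, B3–B4, B4–B5, B5–B6, B6–B7, B7–B8, B8–B9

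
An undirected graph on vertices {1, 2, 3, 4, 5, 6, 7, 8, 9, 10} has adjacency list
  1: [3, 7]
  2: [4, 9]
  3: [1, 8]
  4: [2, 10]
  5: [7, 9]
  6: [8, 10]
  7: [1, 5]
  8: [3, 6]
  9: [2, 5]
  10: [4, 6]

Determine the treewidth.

A width-2 tree decomposition is:
Bags: B1 = {4, 6, 10}  B2 = {2, 4, 6}  B3 = {2, 6, 9}  B4 = {5, 6, 9}  B5 = {5, 6, 7}  B6 = {1, 6, 7}  B7 = {1, 3, 6}  B8 = {3, 6, 8}
Tree: B1–B2, B2–B3, B3–B4, B4–B5, B5–B6, B6–B7, B7–B8
Each bag holds 3 vertices, so the decomposition has width 2, which upper-bounds the treewidth. For the lower bound, G contains the cycle 6–10–4–2–9–5–7–1–3–8–6, so G is not a forest; only forests have treewidth ≤ 1, hence tw(G) ≥ 2. Therefore the treewidth is 2.

2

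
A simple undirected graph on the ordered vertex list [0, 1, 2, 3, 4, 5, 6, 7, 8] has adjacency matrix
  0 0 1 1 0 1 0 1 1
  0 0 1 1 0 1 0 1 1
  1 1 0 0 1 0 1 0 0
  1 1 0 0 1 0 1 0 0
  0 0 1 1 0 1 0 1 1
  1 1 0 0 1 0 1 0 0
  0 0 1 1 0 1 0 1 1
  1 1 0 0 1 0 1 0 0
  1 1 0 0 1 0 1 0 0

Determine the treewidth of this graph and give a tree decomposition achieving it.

Every bag has size at most 5, so the width is 5 − 1 = 4 and tw(G) ≤ 4. For the lower bound: the 5 vertex sets {1,7}, {4,8}, {5,6}, {0}, {2} are disjoint, each induces a connected subgraph, and every pair is joined by at least one edge of G. Contracting each set to a single vertex therefore yields K_{5} as a minor, and since treewidth is minor-monotone, tw(G) ≥ tw(K_{5}) = 4. Hence tw(G) = 4 exactly.

Treewidth 4.
One such decomposition:
Bags: B1 = {0, 1, 4, 6, 7}  B2 = {0, 1, 4, 6, 8}  B3 = {0, 1, 4, 5, 6}  B4 = {0, 1, 2, 4, 6}  B5 = {0, 1, 3, 4, 6}
Tree: B1–B2, B2–B3, B3–B4, B4–B5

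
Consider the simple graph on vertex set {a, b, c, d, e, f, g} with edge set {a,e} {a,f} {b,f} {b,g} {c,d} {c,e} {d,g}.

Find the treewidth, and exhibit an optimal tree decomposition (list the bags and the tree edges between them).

Every bag has size at most 3, so the width is 3 − 1 = 2 and tw(G) ≤ 2. Since a–e–c–d–g–b–f–a is a cycle in G, G is not acyclic. Forests are exactly the graphs of treewidth ≤ 1, so tw(G) ≥ 2. The upper and lower bounds meet at 2, so that is the treewidth.

Treewidth 2.
One such decomposition:
Bags: B1 = {a, c, e}  B2 = {a, c, d}  B3 = {a, d, g}  B4 = {a, b, g}  B5 = {a, b, f}
Tree: B1–B2, B2–B3, B3–B4, B4–B5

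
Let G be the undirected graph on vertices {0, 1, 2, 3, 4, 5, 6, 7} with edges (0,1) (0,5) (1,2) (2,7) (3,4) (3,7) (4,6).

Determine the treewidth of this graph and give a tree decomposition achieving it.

Treewidth 1.
Bags: B1 = {0, 5}  B2 = {0, 1}  B3 = {1, 2}  B4 = {2, 7}  B5 = {3, 7}  B6 = {3, 4}  B7 = {4, 6}
Tree: B1–B2, B2–B3, B3–B4, B4–B5, B5–B6, B6–B7

Each bag holds 2 vertices, so the decomposition has width 1, which upper-bounds the treewidth. G has an edge, so its treewidth is at least 1. The upper and lower bounds meet at 1, so that is the treewidth.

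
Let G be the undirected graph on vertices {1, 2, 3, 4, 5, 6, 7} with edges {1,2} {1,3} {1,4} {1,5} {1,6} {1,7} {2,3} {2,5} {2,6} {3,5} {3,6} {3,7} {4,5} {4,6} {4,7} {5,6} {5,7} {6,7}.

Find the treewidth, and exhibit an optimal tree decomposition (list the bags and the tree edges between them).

Every bag has size at most 5, so the width is 5 − 1 = 4 and tw(G) ≤ 4. On the other hand G contains the 5-clique {1, 2, 3, 5, 6}. A clique must lie in a single bag of any decomposition, so no decomposition can have width below 4. The upper and lower bounds meet at 4, so that is the treewidth.

Treewidth 4.
One optimal decomposition is:
Bags: B1 = {1, 3, 5, 6, 7}  B2 = {1, 4, 5, 6, 7}  B3 = {1, 2, 3, 5, 6}
Tree: B1–B2, B1–B3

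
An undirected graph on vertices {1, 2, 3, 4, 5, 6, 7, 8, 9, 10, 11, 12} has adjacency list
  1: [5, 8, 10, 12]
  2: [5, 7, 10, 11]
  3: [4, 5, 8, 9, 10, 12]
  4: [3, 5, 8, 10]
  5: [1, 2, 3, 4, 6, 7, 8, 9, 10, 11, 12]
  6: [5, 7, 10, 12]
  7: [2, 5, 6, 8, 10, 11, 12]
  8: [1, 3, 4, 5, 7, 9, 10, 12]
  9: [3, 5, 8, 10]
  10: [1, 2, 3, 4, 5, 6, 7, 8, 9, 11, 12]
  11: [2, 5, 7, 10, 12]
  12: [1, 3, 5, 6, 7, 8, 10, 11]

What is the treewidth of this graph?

A width-4 tree decomposition is:
Bags: B1 = {3, 5, 8, 10, 12}  B2 = {5, 7, 8, 10, 12}  B3 = {5, 7, 10, 11, 12}  B4 = {2, 5, 7, 10, 11}  B5 = {3, 5, 8, 9, 10}  B6 = {1, 5, 8, 10, 12}  B7 = {5, 6, 7, 10, 12}  B8 = {3, 4, 5, 8, 10}
Tree: B1–B2, B2–B3, B3–B4, B1–B5, B1–B6, B3–B7, B5–B8
The largest bag has 5 vertices, giving width 4; this decomposition certifies tw(G) ≤ 4. For the lower bound, the 5 vertices {1, 5, 8, 10, 12} are pairwise adjacent, and any tree decomposition puts a clique entirely inside one bag — forcing width ≥ 4. Therefore the treewidth is 4.

4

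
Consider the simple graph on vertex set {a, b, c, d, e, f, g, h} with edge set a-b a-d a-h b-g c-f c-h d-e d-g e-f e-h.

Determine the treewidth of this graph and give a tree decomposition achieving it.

Each bag holds 3 vertices, so the decomposition has width 2, which upper-bounds the treewidth. For the lower bound, G contains the cycle b–g–d–a–b, so G is not a forest; only forests have treewidth ≤ 1, hence tw(G) ≥ 2. Hence tw(G) = 2 exactly.

Treewidth 2.
One such decomposition:
Bags: B1 = {a, b, g}  B2 = {a, d, g}  B3 = {a, d, h}  B4 = {d, e, h}  B5 = {c, e, h}  B6 = {c, e, f}
Tree: B1–B2, B2–B3, B3–B4, B4–B5, B5–B6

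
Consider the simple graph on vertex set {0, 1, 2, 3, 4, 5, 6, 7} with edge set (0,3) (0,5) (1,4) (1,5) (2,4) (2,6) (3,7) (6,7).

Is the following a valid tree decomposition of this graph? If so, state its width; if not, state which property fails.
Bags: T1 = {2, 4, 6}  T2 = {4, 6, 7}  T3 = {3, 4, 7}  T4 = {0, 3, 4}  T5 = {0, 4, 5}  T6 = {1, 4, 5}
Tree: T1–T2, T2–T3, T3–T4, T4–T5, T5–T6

Every vertex of G appears in some bag (union = {0, 1, 2, 3, 4, 5, 6, 7}); every edge is covered by a bag; and for each vertex v the set of bags containing v is connected in the bag tree. The decomposition is therefore valid. The largest bag has 3 vertices, so the width is 2.

Yes; width 2.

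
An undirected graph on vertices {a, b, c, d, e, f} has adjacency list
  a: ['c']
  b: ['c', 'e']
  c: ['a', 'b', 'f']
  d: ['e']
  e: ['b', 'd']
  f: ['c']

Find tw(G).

1

A width-1 tree decomposition is:
Bags: B1 = {b, e}  B2 = {d, e}  B3 = {b, c}  B4 = {c, f}  B5 = {a, c}
Tree: B1–B2, B1–B3, B3–B4, B3–B5
Every bag has size at most 2, so the width is 2 − 1 = 1 and tw(G) ≤ 1. G has an edge, so its treewidth is at least 1. Hence tw(G) = 1 exactly.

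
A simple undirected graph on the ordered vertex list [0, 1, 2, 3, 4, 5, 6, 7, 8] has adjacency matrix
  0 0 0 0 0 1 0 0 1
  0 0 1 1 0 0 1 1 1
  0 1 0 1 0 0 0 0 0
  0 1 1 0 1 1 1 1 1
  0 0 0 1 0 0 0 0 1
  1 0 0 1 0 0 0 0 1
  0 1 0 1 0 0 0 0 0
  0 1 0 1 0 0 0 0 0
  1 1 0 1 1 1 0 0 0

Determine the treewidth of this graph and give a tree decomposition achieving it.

Treewidth 2.
Bags: B1 = {1, 2, 3}  B2 = {1, 3, 6}  B3 = {1, 3, 8}  B4 = {3, 5, 8}  B5 = {0, 5, 8}  B6 = {1, 3, 7}  B7 = {3, 4, 8}
Tree: B1–B2, B2–B3, B3–B4, B4–B5, B2–B6, B3–B7

Every bag has size at most 3, so the width is 3 − 1 = 2 and tw(G) ≤ 2. On the other hand G contains the 3-clique {0, 5, 8}. A clique must lie in a single bag of any decomposition, so no decomposition can have width below 2. Combining the bounds, tw(G) = 2.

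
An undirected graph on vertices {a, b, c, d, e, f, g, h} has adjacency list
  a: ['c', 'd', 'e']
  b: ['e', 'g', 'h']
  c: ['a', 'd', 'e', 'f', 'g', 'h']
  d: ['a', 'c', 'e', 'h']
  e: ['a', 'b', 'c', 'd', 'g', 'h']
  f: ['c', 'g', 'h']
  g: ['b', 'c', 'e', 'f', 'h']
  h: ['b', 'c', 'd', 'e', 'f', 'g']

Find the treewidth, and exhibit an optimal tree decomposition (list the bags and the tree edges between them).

Treewidth 3.
One optimal decomposition is:
Bags: B1 = {c, d, e, h}  B2 = {a, c, d, e}  B3 = {c, e, g, h}  B4 = {b, e, g, h}  B5 = {c, f, g, h}
Tree: B1–B2, B1–B3, B3–B4, B3–B5

Each bag holds 4 vertices, so the decomposition has width 3, which upper-bounds the treewidth. For the lower bound, the 4 vertices {c, d, e, h} are pairwise adjacent, and any tree decomposition puts a clique entirely inside one bag — forcing width ≥ 3. Therefore the treewidth is 3.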